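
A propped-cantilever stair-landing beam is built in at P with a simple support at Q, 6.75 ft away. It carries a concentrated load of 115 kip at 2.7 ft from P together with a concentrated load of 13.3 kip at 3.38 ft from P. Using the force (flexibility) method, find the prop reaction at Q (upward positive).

R_Q = 28.09 kip

Release the roller at Q. Primary structure: cantilever fixed at P.
Free-end deflection of the primary structure under the applied loading (downward +):
  point load 115 at a = 2.7: Pa²(3L − a)/(6EI) = 2452/EI
  point load 13.3 at a = 3.38: Pa²(3L − a)/(6EI) = 427.2/EI
  δ_0 = 2879/EI
Flexibility coefficient — unit upward force at Q: δ_{QQ} = L³/(3EI) = 102.5/EI.
Compatibility at Q: δ_0 − R_Q·δ_{QQ} = 0, so R_Q = 2879/102.5 = 28.09 kip.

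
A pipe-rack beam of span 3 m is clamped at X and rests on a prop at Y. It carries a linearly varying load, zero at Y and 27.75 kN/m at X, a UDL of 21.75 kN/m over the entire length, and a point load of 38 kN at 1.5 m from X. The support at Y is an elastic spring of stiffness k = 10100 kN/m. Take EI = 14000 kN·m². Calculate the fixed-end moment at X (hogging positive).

M_X = 80.38 kN·m

Take the reaction at Y as the redundant and release it; the primary structure is a cantilever fixed at X.
Free-end deflection of the primary structure under the applied loading (downward +):
  triangular load, peak 27.75 at the fixed end: w₀L⁴/(30EI) = 74.92/EI
  UDL 21.75: wL⁴/(8EI) = 220.2/EI
  point load 38 at a = 1.5: Pa²(3L − a)/(6EI) = 106.9/EI
  δ_0 = 402/EI
Flexibility coefficient — unit upward force at Y: δ_{YY} = L³/(3EI) = 9/EI.
With EI = 14000 kN·m²: δ_0 = 0.028716 m and δ_{YY} = 0.000643 m/kN.
Compatibility — the spring shortens by R_Y/k under the reaction it provides: δ_0 − R_Y·δ_{YY} = R_Y/k. With 1/k = 0.000099 m/kN, R_Y = δ_0 / (δ_{YY} + 1/k) = 0.028716 / (0.000643 + 0.000099) = 38.71 kN.
Moment equilibrium about X: M_X = Σ(load moments about X) − R_Y·L = 196.5 − 38.71×3 = 80.38 kN·m.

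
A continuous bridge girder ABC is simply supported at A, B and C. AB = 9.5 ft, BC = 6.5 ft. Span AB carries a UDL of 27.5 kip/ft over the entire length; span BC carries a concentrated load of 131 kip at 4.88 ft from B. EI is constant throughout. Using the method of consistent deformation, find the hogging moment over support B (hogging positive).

M_B = 224.6 kip·ft

Take M_B as the redundant. Released structure: two simple spans AB and BC with a hinge at B.
Discontinuity in slope at B on the released structure — sum the simple-span end rotations:
  span AB: UDL 27.5: wL³/(24EI) = 982.4/EI
  span BC: point load 131 at a = 4.88: Pab(L + b)/(6LEI) = 215.6/EI
  relative rotation θ_0 = (982.4 + 215.6)/EI = 1198/EI
A unit hogging moment at B produces rotation L₁/(3EI) + L₂/(3EI) = 5.333/EI.
Compatibility: M_B·(L₁+L₂)/(3EI) = θ_0, giving M_B = 224.6 kip·ft (hogging).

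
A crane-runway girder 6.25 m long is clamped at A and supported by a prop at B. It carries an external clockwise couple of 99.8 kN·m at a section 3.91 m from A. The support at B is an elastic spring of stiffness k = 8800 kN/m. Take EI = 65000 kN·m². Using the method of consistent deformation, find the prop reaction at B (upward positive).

R_B = 18.88 kN

Take the reaction at B as the redundant and release it; the primary structure is a cantilever fixed at A.
Primary-structure tip deflection at B by superposition:
  clockwise couple 99.8 at a = 3.91: M₀a(2L − a)/(2EI) = 1676/EI
Tip deflection under a unit load at B: L³/(3EI) = 81.38/EI.
With EI = 65000 kN·m²: δ_0 = 0.025784 m and δ_{BB} = 0.001252 m/kN.
Compatibility — the spring shortens by R_B/k under the reaction it provides: δ_0 − R_B·δ_{BB} = R_B/k. With 1/k = 0.000114 m/kN, R_B = δ_0 / (δ_{BB} + 1/k) = 0.025784 / (0.001252 + 0.000114) = 18.88 kN.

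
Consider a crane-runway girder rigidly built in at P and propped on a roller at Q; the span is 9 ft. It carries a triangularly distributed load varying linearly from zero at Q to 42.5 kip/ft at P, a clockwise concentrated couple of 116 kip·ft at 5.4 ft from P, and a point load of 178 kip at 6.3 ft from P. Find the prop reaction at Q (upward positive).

R_Q = 154.8 kip

Choose R_Q as the redundant. The primary structure is the cantilever fixed at P.
Free-end deflection of the primary structure under the applied loading (downward +):
  triangular load, peak 42.5 at the fixed end: w₀L⁴/(30EI) = 9295/EI
  clockwise couple 116 at a = 5.4: M₀a(2L − a)/(2EI) = 3946/EI
  point load 178 at a = 6.3: Pa²(3L − a)/(6EI) = 24374/EI
  δ_0 = 37615/EI
Flexibility coefficient — unit upward force at Q: δ_{QQ} = L³/(3EI) = 243/EI.
The prop prevents deflection at Q: R_Q = δ_0/δ_{QQ} = 37615/243 = 154.8 kip.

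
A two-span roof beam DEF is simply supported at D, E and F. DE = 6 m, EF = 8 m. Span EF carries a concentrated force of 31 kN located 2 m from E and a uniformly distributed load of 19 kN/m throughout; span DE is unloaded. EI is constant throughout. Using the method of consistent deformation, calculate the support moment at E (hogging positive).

Insert a hinge at E; M_E is the redundant, and each span becomes simply supported.
Discontinuity in slope at E on the released structure — sum the simple-span end rotations:
  span EF: point load 31 at a = 2: Pab(L + b)/(6LEI) = 108.5/EI
  span EF: UDL 19: wL³/(24EI) = 405.3/EI
  relative rotation θ_0 = (0 + 513.8)/EI = 513.8/EI
A unit hogging moment at E produces rotation L₁/(3EI) + L₂/(3EI) = 4.667/EI.
Compatibility: M_E·(L₁+L₂)/(3EI) = θ_0, giving M_E = 110.1 kN·m (hogging).

M_E = 110.1 kN·m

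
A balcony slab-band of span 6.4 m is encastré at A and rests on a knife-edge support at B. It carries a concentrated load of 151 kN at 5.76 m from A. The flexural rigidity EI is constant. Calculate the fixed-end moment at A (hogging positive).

Choose R_B as the redundant. The primary structure is the cantilever fixed at A.
Primary-structure tip deflection at B by superposition:
  point load 151 at a = 5.76: Pa²(3L − a)/(6EI) = 11222/EI
Flexibility coefficient — unit upward force at B: δ_{BB} = L³/(3EI) = 87.38/EI.
Compatibility at B: δ_0 − R_B·δ_{BB} = 0, so R_B = 11222/87.38 = 128.4 kN.
Moment equilibrium about A: M_A = Σ(load moments about A) − R_B·L = 869.8 − 128.4×6.4 = 47.84 kN·m.

M_A = 47.84 kN·m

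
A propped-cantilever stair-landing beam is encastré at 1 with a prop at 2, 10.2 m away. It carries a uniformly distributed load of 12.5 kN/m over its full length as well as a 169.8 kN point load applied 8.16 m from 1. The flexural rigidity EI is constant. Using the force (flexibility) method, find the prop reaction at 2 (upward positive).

Take the reaction at 2 as the redundant and release it; the primary structure is a cantilever fixed at 1.
Primary-structure tip deflection at 2 by superposition:
  UDL 12.5: wL⁴/(8EI) = 16913/EI
  point load 169.8 at a = 8.16: Pa²(3L − a)/(6EI) = 42285/EI
  δ_0 = 59198/EI
Flexibility coefficient — unit upward force at 2: δ_{22} = L³/(3EI) = 353.7/EI.
Compatibility at 2: δ_0 − R_2·δ_{22} = 0, so R_2 = 59198/353.7 = 167.4 kN.

R_2 = 167.4 kN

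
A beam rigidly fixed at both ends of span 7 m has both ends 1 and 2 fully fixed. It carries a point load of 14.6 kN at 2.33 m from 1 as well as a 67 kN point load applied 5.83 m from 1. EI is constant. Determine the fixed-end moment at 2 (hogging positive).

Release both end moments; the primary structure is a simply-supported span 12 with redundants M_1 and M_2.
On the primary (simply-supported) span, the end slopes from the loading are:
  at 1: point load 14.6 at a = 2.33: Pab(L + b)/(6LEI) = 44.14/EI
  at 2: point load 14.6 at a = 2.33: Pab(L + a)/(6LEI) = 35.29/EI
  at 1: point load 67 at a = 5.83: Pab(L + b)/(6LEI) = 88.9/EI
  at 2: point load 67 at a = 5.83: Pab(L + a)/(6LEI) = 139.6/EI
  θ_10 = 133/EI,  θ_20 = 174.9/EI
Flexibility coefficients: a unit moment at one end gives L/(3EI) there and L/(6EI) at the far end, so f₁₁ = f₂₂ = 2.333/EI and f₁₂ = f₂₁ = 1.167/EI.
Compatibility — zero rotation at each built-in end:
  2.333 M_1 + 1.167 M_2 = 133
  1.167 M_1 + 2.333 M_2 = 174.9
Solving the pair gives M_1 = 26.05 kN·m and M_2 = 61.93 kN·m (hogging).

M_2 = 61.93 kN·m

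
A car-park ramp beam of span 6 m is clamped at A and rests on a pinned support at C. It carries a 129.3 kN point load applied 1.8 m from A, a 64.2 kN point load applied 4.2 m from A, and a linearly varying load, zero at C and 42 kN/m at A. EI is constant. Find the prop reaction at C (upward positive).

R_C = 77.09 kN

Choose R_C as the redundant. The primary structure is the cantilever fixed at A.
Primary-structure tip deflection at C by superposition:
  point load 129.3 at a = 1.8: Pa²(3L − a)/(6EI) = 1131/EI
  point load 64.2 at a = 4.2: Pa²(3L − a)/(6EI) = 2605/EI
  triangular load, peak 42 at the fixed end: w₀L⁴/(30EI) = 1814/EI
  δ_0 = 5550/EI
Tip deflection under a unit load at C: L³/(3EI) = 72/EI.
The prop prevents deflection at C: R_C = δ_0/δ_{CC} = 5550/72 = 77.09 kN.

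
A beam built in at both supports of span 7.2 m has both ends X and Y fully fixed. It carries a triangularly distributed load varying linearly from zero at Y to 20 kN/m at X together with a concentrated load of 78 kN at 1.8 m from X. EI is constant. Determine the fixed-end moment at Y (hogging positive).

Take the two fixed-end moments M_X, M_Y as redundants; the released structure is the simple span XY.
On the primary (simply-supported) span, the end slopes from the loading are:
  at X: triangular load, peak 20: w₀L³/(45EI) = 165.9/EI
  at Y: triangular load, peak 20: 7w₀L³/(360EI) = 145.2/EI
  at X: point load 78 at a = 1.8: Pab(L + b)/(6LEI) = 221.1/EI
  at Y: point load 78 at a = 1.8: Pab(L + a)/(6LEI) = 157.9/EI
  θ_X0 = 387/EI,  θ_Y0 = 303.1/EI
Flexibility coefficients: a unit moment at one end gives L/(3EI) there and L/(6EI) at the far end, so f₁₁ = f₂₂ = 2.4/EI and f₁₂ = f₂₁ = 1.2/EI.
Compatibility — zero rotation at each built-in end:
  2.4 M_X + 1.2 M_Y = 387
  1.2 M_X + 2.4 M_Y = 303.1
Solving the pair gives M_X = 130.8 kN·m and M_Y = 60.88 kN·m (hogging).

M_Y = 60.88 kN·m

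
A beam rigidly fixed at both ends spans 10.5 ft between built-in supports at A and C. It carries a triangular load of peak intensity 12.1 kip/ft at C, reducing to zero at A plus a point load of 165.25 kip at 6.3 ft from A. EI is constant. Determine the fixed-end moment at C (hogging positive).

Release both end moments; the primary structure is a simply-supported span AC with redundants M_A and M_C.
End rotations of the released simple span under the applied load (×1/EI):
  at A: triangular load, peak 12.1: 7w₀L³/(360EI) = 272.4/EI
  at C: triangular load, peak 12.1: w₀L³/(45EI) = 311.3/EI
  at A: point load 165.25 at a = 6.3: Pab(L + b)/(6LEI) = 1020/EI
  at C: point load 165.25 at a = 6.3: Pab(L + a)/(6LEI) = 1166/EI
  θ_A0 = 1293/EI,  θ_C0 = 1477/EI
Flexibility coefficients: a unit moment at one end gives L/(3EI) there and L/(6EI) at the far end, so f₁₁ = f₂₂ = 3.5/EI and f₁₂ = f₂₁ = 1.75/EI.
Compatibility — zero rotation at each built-in end:
  3.5 M_A + 1.75 M_C = 1293
  1.75 M_A + 3.5 M_C = 1477
Solving the pair gives M_A = 211 kip·ft and M_C = 316.6 kip·ft (hogging).

M_C = 316.6 kip·ft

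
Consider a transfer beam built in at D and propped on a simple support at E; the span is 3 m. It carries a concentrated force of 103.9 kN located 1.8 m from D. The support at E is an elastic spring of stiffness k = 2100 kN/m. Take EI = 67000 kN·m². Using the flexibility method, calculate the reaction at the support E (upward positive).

Release the roller at E. Primary structure: cantilever fixed at D.
Free-end deflection of the primary structure under the applied loading (downward +):
  point load 103.9 at a = 1.8: Pa²(3L − a)/(6EI) = 404/EI
Tip deflection under a unit load at E: L³/(3EI) = 9/EI.
With EI = 67000 kN·m²: δ_0 = 0.006029 m and δ_{EE} = 0.000134 m/kN.
Compatibility — the spring shortens by R_E/k under the reaction it provides: δ_0 − R_E·δ_{EE} = R_E/k. With 1/k = 0.000476 m/kN, R_E = δ_0 / (δ_{EE} + 1/k) = 0.006029 / (0.000134 + 0.000476) = 9.876 kN.

R_E = 9.876 kN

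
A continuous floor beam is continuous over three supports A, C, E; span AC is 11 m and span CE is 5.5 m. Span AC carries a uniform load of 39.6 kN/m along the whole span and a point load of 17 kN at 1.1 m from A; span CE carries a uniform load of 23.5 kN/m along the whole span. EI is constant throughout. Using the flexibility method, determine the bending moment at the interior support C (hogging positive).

M_C = 435.1 kN·m

Insert a hinge at C; M_C is the redundant, and each span becomes simply supported.
End slopes at the hinge C, treating each span as simply supported:
  span AC: UDL 39.6: wL³/(24EI) = 2196/EI
  span AC: point load 17 at a = 1.1: Pab(L + a)/(6LEI) = 33.94/EI
  span CE: UDL 23.5: wL³/(24EI) = 162.9/EI
  relative rotation θ_0 = (2230 + 162.9)/EI = 2393/EI
A unit hogging moment at C produces rotation L₁/(3EI) + L₂/(3EI) = 5.5/EI.
Slope continuity at C: θ_0 = M_C·5.5/EI, so M_C = 2393/5.5 = 435.1 kN·m (hogging).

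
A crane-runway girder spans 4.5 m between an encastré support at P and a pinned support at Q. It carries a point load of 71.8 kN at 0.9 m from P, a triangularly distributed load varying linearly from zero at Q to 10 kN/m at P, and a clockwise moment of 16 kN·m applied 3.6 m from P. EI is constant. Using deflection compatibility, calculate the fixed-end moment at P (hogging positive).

M_P = 52.99 kN·m

Take the reaction at Q as the redundant and release it; the primary structure is a cantilever fixed at P.
Primary-structure tip deflection at Q by superposition:
  point load 71.8 at a = 0.9: Pa²(3L − a)/(6EI) = 122.1/EI
  triangular load, peak 10 at the fixed end: w₀L⁴/(30EI) = 136.7/EI
  clockwise couple 16 at a = 3.6: M₀a(2L − a)/(2EI) = 155.5/EI
  δ_0 = 414.3/EI
Flexibility coefficient — unit upward force at Q: δ_{QQ} = L³/(3EI) = 30.38/EI.
The prop prevents deflection at Q: R_Q = δ_0/δ_{QQ} = 414.3/30.38 = 13.64 kN.
Moment equilibrium about P: M_P = Σ(load moments about P) − R_Q·L = 114.4 − 13.64×4.5 = 52.99 kN·m.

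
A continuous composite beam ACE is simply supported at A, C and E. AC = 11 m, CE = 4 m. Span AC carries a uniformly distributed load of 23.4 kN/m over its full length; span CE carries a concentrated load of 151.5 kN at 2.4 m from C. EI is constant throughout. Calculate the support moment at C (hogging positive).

Insert a hinge at C; M_C is the redundant, and each span becomes simply supported.
Discontinuity in slope at C on the released structure — sum the simple-span end rotations:
  span AC: UDL 23.4: wL³/(24EI) = 1298/EI
  span CE: point load 151.5 at a = 2.4: Pab(L + b)/(6LEI) = 135.7/EI
  relative rotation θ_0 = (1298 + 135.7)/EI = 1433/EI
A unit hogging moment at C produces rotation L₁/(3EI) + L₂/(3EI) = 5/EI.
Compatibility: M_C·(L₁+L₂)/(3EI) = θ_0, giving M_C = 286.7 kN·m (hogging).

M_C = 286.7 kN·m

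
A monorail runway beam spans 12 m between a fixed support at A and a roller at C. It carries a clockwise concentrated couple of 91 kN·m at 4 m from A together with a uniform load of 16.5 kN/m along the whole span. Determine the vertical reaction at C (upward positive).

Remove the prop at C; the released (primary) structure is a cantilever built in at A.
Free-end deflection of the primary structure under the applied loading (downward +):
  clockwise couple 91 at a = 4: M₀a(2L − a)/(2EI) = 3640/EI
  UDL 16.5: wL⁴/(8EI) = 42768/EI
  δ_0 = 46408/EI
Tip deflection under a unit load at C: L³/(3EI) = 576/EI.
The prop prevents deflection at C: R_C = δ_0/δ_{CC} = 46408/576 = 80.57 kN.

R_C = 80.57 kN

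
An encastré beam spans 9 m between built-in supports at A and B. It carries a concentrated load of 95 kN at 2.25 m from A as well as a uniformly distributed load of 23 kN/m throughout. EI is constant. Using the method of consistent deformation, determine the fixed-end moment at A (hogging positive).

Release both end moments; the primary structure is a simply-supported span AB with redundants M_A and M_B.
Simple-span end rotations at A and B under the given loads:
  at A: point load 95 at a = 2.25: Pab(L + b)/(6LEI) = 420.8/EI
  at B: point load 95 at a = 2.25: Pab(L + a)/(6LEI) = 300.6/EI
  at A: UDL 23: wL³/(24EI) = 698.6/EI
  at B: UDL 23: wL³/(24EI) = 698.6/EI
  θ_A0 = 1119/EI,  θ_B0 = 999.2/EI
Flexibility coefficients: a unit moment at one end gives L/(3EI) there and L/(6EI) at the far end, so f₁₁ = f₂₂ = 3/EI and f₁₂ = f₂₁ = 1.5/EI.
Compatibility — zero rotation at each built-in end:
  3 M_A + 1.5 M_B = 1119
  1.5 M_A + 3 M_B = 999.2
Solving the pair gives M_A = 275.5 kN·m and M_B = 195.3 kN·m (hogging).

M_A = 275.5 kN·m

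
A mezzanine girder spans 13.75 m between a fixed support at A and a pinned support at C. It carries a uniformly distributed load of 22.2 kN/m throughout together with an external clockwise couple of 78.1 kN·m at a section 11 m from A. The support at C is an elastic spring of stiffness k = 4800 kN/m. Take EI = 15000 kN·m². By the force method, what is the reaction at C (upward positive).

Release the roller at C. Primary structure: cantilever fixed at A.
Primary-structure tip deflection at C by superposition:
  UDL 22.2: wL⁴/(8EI) = 99191/EI
  clockwise couple 78.1 at a = 11: M₀a(2L − a)/(2EI) = 7088/EI
  δ_0 = 106279/EI
Flexibility coefficient — unit upward force at C: δ_{CC} = L³/(3EI) = 866.5/EI.
With EI = 15000 kN·m²: δ_0 = 7.0853 m and δ_{CC} = 0.057769 m/kN.
Compatibility — the spring shortens by R_C/k under the reaction it provides: δ_0 − R_C·δ_{CC} = R_C/k. With 1/k = 0.000208 m/kN, R_C = δ_0 / (δ_{CC} + 1/k) = 7.0853 / (0.057769 + 0.000208) = 122.2 kN.

R_C = 122.2 kN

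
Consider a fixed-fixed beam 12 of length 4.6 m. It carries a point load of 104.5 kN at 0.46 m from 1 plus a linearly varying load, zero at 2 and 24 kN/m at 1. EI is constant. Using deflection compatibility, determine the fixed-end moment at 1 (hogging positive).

M_1 = 64.33 kN·m

Release both end moments; the primary structure is a simply-supported span 12 with redundants M_1 and M_2.
End rotations of the released simple span under the applied load (×1/EI):
  at 1: point load 104.5 at a = 0.46: Pab(L + b)/(6LEI) = 63.02/EI
  at 2: point load 104.5 at a = 0.46: Pab(L + a)/(6LEI) = 36.49/EI
  at 1: triangular load, peak 24: w₀L³/(45EI) = 51.91/EI
  at 2: triangular load, peak 24: 7w₀L³/(360EI) = 45.42/EI
  θ_10 = 114.9/EI,  θ_20 = 81.91/EI
Flexibility coefficients: a unit moment at one end gives L/(3EI) there and L/(6EI) at the far end, so f₁₁ = f₂₂ = 1.533/EI and f₁₂ = f₂₁ = 0.7667/EI.
Compatibility — zero rotation at each built-in end:
  1.533 M_1 + 0.7667 M_2 = 114.9
  0.7667 M_1 + 1.533 M_2 = 81.91
Solving the pair gives M_1 = 64.33 kN·m and M_2 = 21.25 kN·m (hogging).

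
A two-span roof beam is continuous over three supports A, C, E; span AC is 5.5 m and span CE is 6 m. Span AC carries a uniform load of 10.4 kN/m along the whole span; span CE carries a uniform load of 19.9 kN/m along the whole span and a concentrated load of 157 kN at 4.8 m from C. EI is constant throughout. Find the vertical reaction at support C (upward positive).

Insert a hinge at C; M_C is the redundant, and each span becomes simply supported.
End slopes at the hinge C, treating each span as simply supported:
  span AC: UDL 10.4: wL³/(24EI) = 72.1/EI
  span CE: UDL 19.9: wL³/(24EI) = 179.1/EI
  span CE: point load 157 at a = 4.8: Pab(L + b)/(6LEI) = 180.9/EI
  relative rotation θ_0 = (72.1 + 360)/EI = 432.1/EI
A unit hogging moment at C produces rotation L₁/(3EI) + L₂/(3EI) = 3.833/EI.
Compatibility: M_C·(L₁+L₂)/(3EI) = θ_0, giving M_C = 112.7 kN·m (hogging).
Span AC, ΣM about A with M_C applied at C: R_C^{AC}·5.5 = 157.3 + 112.7, so R_C^{AC} = 49.09 kN and R_A = 57.2 − 49.09 = 8.107 kN.
Span CE, ΣM about E: R_C^{CE}·6 = 546.6 + 112.7, so R_C^{CE} = 109.9 kN and R_E = 276.4 − 109.9 = 166.5 kN.
R_C = 49.09 + 109.9 = 159 kN.

R_C = 159 kN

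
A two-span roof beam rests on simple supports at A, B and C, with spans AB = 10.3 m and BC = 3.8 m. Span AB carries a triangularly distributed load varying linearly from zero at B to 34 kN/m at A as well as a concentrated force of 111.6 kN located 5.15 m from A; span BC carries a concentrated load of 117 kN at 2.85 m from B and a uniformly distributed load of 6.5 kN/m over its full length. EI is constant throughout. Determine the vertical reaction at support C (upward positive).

R_C = 13.69 kN

Release continuity at B by inserting a hinge; the redundant is the internal moment M_B. The primary structure is two simply-supported spans AB and BC.
End slopes at the hinge B, treating each span as simply supported:
  span AB: triangular load, peak 34: 7w₀L³/(360EI) = 722.4/EI
  span AB: point load 111.6 at a = 5.15: Pab(L + a)/(6LEI) = 740/EI
  span BC: point load 117 at a = 2.85: Pab(L + b)/(6LEI) = 66/EI
  span BC: UDL 6.5: wL³/(24EI) = 14.86/EI
  relative rotation θ_0 = (1462 + 80.86)/EI = 1543/EI
A unit hogging moment at B produces rotation L₁/(3EI) + L₂/(3EI) = 4.7/EI.
Slope continuity at B: θ_0 = M_B·4.7/EI, so M_B = 1543/4.7 = 328.4 kN·m (hogging).
Span BC, ΣM about C: R_B^{BC}·3.8 = 158.1 + 328.4, so R_B^{BC} = 128 kN and R_C = 141.7 − 128 = 13.69 kN.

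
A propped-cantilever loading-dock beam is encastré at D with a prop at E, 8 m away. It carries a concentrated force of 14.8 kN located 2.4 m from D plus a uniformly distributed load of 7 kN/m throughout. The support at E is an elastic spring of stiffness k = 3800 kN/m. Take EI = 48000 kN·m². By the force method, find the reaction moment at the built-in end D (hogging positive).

Choose R_E as the redundant. The primary structure is the cantilever fixed at D.
Downward deflection at the released point E due to the loads:
  point load 14.8 at a = 2.4: Pa²(3L − a)/(6EI) = 306.9/EI
  UDL 7: wL⁴/(8EI) = 3584/EI
  δ_0 = 3891/EI
Flexibility coefficient — unit upward force at E: δ_{EE} = L³/(3EI) = 170.7/EI.
With EI = 48000 kN·m²: δ_0 = 0.08106 m and δ_{EE} = 0.003556 m/kN.
Compatibility — the spring shortens by R_E/k under the reaction it provides: δ_0 − R_E·δ_{EE} = R_E/k. With 1/k = 0.000263 m/kN, R_E = δ_0 / (δ_{EE} + 1/k) = 0.08106 / (0.003556 + 0.000263) = 21.23 kN.
Moment equilibrium about D: M_D = Σ(load moments about D) − R_E·L = 259.5 − 21.23×8 = 89.7 kN·m.

M_D = 89.7 kN·m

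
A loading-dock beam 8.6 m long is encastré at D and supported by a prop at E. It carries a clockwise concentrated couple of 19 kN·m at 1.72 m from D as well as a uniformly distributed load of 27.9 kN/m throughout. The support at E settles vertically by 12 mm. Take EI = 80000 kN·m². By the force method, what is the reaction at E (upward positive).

R_E = 86.64 kN

Choose R_E as the redundant. The primary structure is the cantilever fixed at D.
Deflection at E on the released cantilever, summing each load's contribution:
  clockwise couple 19 at a = 1.72: M₀a(2L − a)/(2EI) = 252.9/EI
  UDL 27.9: wL⁴/(8EI) = 19077/EI
  δ_0 = 19330/EI
Tip deflection under a unit load at E: L³/(3EI) = 212/EI.
With EI = 80000 kN·m²: δ_0 = 0.24162 m and δ_{EE} = 0.00265 m/kN.
Compatibility — the beam at E must follow the support down by 0.012 m: δ_0 − R_E·δ_{EE} = 0.012, so R_E = (0.24162 − 0.012)/0.00265 = 86.64 kN.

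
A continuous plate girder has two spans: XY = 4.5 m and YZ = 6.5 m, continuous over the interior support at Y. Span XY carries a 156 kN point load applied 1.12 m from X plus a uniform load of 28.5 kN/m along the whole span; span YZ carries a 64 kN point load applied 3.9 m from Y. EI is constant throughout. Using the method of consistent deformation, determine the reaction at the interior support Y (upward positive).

R_Y = 167.8 kN

Take M_Y as the redundant. Released structure: two simple spans XY and YZ with a hinge at Y.
Rotations at Y on the released spans (each span's end-slope, ×1/EI):
  span XY: point load 156 at a = 1.12: Pab(L + a)/(6LEI) = 122.9/EI
  span XY: UDL 28.5: wL³/(24EI) = 108.2/EI
  span YZ: point load 64 at a = 3.9: Pab(L + b)/(6LEI) = 151.4/EI
  relative rotation θ_0 = (231.1 + 151.4)/EI = 382.6/EI
A unit hogging moment at Y produces rotation L₁/(3EI) + L₂/(3EI) = 3.667/EI.
Slope continuity at Y: θ_0 = M_Y·3.667/EI, so M_Y = 382.6/3.667 = 104.3 kN·m (hogging).
Span XY, ΣM about X with M_Y applied at Y: R_Y^{XY}·4.5 = 463.3 + 104.3, so R_Y^{XY} = 126.1 kN and R_X = 284.2 − 126.1 = 158.1 kN.
Span YZ, ΣM about Z: R_Y^{YZ}·6.5 = 166.4 + 104.3, so R_Y^{YZ} = 41.65 kN and R_Z = 64 − 41.65 = 22.35 kN.
R_Y = 126.1 + 41.65 = 167.8 kN.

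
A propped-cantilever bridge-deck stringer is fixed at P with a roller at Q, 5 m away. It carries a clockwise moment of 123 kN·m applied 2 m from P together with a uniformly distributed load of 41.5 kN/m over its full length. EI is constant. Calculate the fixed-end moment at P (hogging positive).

M_P = 134.6 kN·m

Release the roller at Q. Primary structure: cantilever fixed at P.
Downward deflection at the released point Q due to the loads:
  clockwise couple 123 at a = 2: M₀a(2L − a)/(2EI) = 984/EI
  UDL 41.5: wL⁴/(8EI) = 3242/EI
  δ_0 = 4226/EI
Flexibility coefficient — unit upward force at Q: δ_{QQ} = L³/(3EI) = 41.67/EI.
The prop prevents deflection at Q: R_Q = δ_0/δ_{QQ} = 4226/41.67 = 101.4 kN.
Moment equilibrium about P: M_P = Σ(load moments about P) − R_Q·L = 641.8 − 101.4×5 = 134.6 kN·m.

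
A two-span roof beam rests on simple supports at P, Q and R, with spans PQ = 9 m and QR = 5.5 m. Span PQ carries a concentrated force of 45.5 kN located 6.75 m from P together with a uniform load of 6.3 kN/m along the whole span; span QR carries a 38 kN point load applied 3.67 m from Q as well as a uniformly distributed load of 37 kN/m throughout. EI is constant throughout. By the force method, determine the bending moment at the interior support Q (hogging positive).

M_Q = 146.1 kN·m

Release continuity at Q by inserting a hinge; the redundant is the internal moment M_Q. The primary structure is two simply-supported spans PQ and QR.
Rotations at Q on the released spans (each span's end-slope, ×1/EI):
  span PQ: point load 45.5 at a = 6.75: Pab(L + a)/(6LEI) = 201.6/EI
  span PQ: UDL 6.3: wL³/(24EI) = 191.4/EI
  span QR: point load 38 at a = 3.67: Pab(L + b)/(6LEI) = 56.69/EI
  span QR: UDL 37: wL³/(24EI) = 256.5/EI
  relative rotation θ_0 = (392.9 + 313.2)/EI = 706.1/EI
A unit hogging moment at Q produces rotation L₁/(3EI) + L₂/(3EI) = 4.833/EI.
Slope continuity at Q: θ_0 = M_Q·4.833/EI, so M_Q = 706.1/4.833 = 146.1 kN·m (hogging).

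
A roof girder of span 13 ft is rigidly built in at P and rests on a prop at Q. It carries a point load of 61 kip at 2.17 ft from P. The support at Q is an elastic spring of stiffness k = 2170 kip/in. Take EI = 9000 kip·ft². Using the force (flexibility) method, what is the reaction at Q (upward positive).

R_Q = 2.407 kip

Release the roller at Q. Primary structure: cantilever fixed at P.
Free-end deflection of the primary structure under the applied loading (downward +):
  point load 61 at a = 2.17: Pa²(3L − a)/(6EI) = 1763/EI
Tip deflection under a unit load at Q: L³/(3EI) = 732.3/EI.
With EI = 9000 kip·ft²: δ_0 = 0.19591 ft and δ_{QQ} = 0.08137 ft/kip.
Compatibility — the spring shortens by R_Q/k under the reaction it provides: δ_0 − R_Q·δ_{QQ} = R_Q/k. With 1/k = 1/(2170×12) ft/kip = 0.000038 ft/kip, R_Q = δ_0 / (δ_{QQ} + 1/k) = 0.19591 / (0.08137 + 0.000038) = 2.407 kip.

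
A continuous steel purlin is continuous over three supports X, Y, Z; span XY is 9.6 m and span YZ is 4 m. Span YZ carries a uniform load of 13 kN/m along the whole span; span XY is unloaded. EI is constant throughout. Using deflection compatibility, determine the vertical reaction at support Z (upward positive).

Insert a hinge at Y; M_Y is the redundant, and each span becomes simply supported.
Discontinuity in slope at Y on the released structure — sum the simple-span end rotations:
  span YZ: UDL 13: wL³/(24EI) = 34.67/EI
  relative rotation θ_0 = (0 + 34.67)/EI = 34.67/EI
A unit hogging moment at Y produces rotation L₁/(3EI) + L₂/(3EI) = 4.533/EI.
Slope continuity at Y: θ_0 = M_Y·4.533/EI, so M_Y = 34.67/4.533 = 7.647 kN·m (hogging).
Span YZ, ΣM about Z: R_Y^{YZ}·4 = 104 + 7.647, so R_Y^{YZ} = 27.91 kN and R_Z = 52 − 27.91 = 24.09 kN.

R_Z = 24.09 kN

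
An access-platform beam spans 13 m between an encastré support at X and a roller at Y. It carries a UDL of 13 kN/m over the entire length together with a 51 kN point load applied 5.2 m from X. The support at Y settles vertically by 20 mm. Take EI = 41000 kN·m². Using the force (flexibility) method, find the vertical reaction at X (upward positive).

R_X = 147.1 kN

Choose R_Y as the redundant. The primary structure is the cantilever fixed at X.
Free-end deflection of the primary structure under the applied loading (downward +):
  UDL 13: wL⁴/(8EI) = 46412/EI
  point load 51 at a = 5.2: Pa²(3L − a)/(6EI) = 7769/EI
  δ_0 = 54180/EI
Flexibility coefficient — unit upward force at Y: δ_{YY} = L³/(3EI) = 732.3/EI.
With EI = 41000 kN·m²: δ_0 = 1.3215 m and δ_{YY} = 0.017862 m/kN.
Compatibility — the beam at Y must follow the support down by 0.02 m: δ_0 − R_Y·δ_{YY} = 0.02, so R_Y = (1.3215 − 0.02)/0.017862 = 72.86 kN.
Vertical equilibrium: R_X = ΣP − R_Y = 220 − 72.86 = 147.1 kN.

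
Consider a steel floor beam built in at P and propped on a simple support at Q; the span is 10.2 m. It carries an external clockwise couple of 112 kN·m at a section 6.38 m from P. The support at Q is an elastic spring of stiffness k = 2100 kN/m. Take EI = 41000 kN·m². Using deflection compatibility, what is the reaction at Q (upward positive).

R_Q = 13.42 kN

Choose R_Q as the redundant. The primary structure is the cantilever fixed at P.
Deflection at Q on the released cantilever, summing each load's contribution:
  clockwise couple 112 at a = 6.38: M₀a(2L − a)/(2EI) = 5009/EI
Tip deflection under a unit load at Q: L³/(3EI) = 353.7/EI.
With EI = 41000 kN·m²: δ_0 = 0.12217 m and δ_{QQ} = 0.008628 m/kN.
Compatibility — the spring shortens by R_Q/k under the reaction it provides: δ_0 − R_Q·δ_{QQ} = R_Q/k. With 1/k = 0.000476 m/kN, R_Q = δ_0 / (δ_{QQ} + 1/k) = 0.12217 / (0.008628 + 0.000476) = 13.42 kN.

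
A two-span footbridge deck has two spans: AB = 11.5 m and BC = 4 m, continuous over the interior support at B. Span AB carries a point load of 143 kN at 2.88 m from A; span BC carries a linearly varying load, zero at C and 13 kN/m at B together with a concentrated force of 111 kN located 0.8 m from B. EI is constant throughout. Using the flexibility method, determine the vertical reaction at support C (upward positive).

R_C = -9.952 kN

Release continuity at B by inserting a hinge; the redundant is the internal moment M_B. The primary structure is two simply-supported spans AB and BC.
Discontinuity in slope at B on the released structure — sum the simple-span end rotations:
  span AB: point load 143 at a = 2.88: Pab(L + a)/(6LEI) = 739.9/EI
  span BC: triangular load, peak 13: w₀L³/(45EI) = 18.49/EI
  span BC: point load 111 at a = 0.8: Pab(L + b)/(6LEI) = 85.25/EI
  relative rotation θ_0 = (739.9 + 103.7)/EI = 843.6/EI
A unit hogging moment at B produces rotation L₁/(3EI) + L₂/(3EI) = 5.167/EI.
Compatibility: M_B·(L₁+L₂)/(3EI) = θ_0, giving M_B = 163.3 kN·m (hogging).
Span BC, ΣM about C: R_B^{BC}·4 = 424.5 + 163.3, so R_B^{BC} = 147 kN and R_C = 137 − 147 = -9.952 kN.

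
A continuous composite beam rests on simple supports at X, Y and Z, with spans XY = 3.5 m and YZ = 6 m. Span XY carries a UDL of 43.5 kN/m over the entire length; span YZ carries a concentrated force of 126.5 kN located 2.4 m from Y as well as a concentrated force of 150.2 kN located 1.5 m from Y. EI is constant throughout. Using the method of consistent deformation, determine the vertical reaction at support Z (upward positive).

Release continuity at Y by inserting a hinge; the redundant is the internal moment M_Y. The primary structure is two simply-supported spans XY and YZ.
Discontinuity in slope at Y on the released structure — sum the simple-span end rotations:
  span XY: UDL 43.5: wL³/(24EI) = 77.71/EI
  span YZ: point load 126.5 at a = 2.4: Pab(L + b)/(6LEI) = 291.5/EI
  span YZ: point load 150.2 at a = 1.5: Pab(L + b)/(6LEI) = 295.7/EI
  relative rotation θ_0 = (77.71 + 587.2)/EI = 664.9/EI
A unit hogging moment at Y produces rotation L₁/(3EI) + L₂/(3EI) = 3.167/EI.
Slope continuity at Y: θ_0 = M_Y·3.167/EI, so M_Y = 664.9/3.167 = 210 kN·m (hogging).
Span YZ, ΣM about Z: R_Y^{YZ}·6 = 1131 + 210, so R_Y^{YZ} = 223.5 kN and R_Z = 276.7 − 223.5 = 53.16 kN.

R_Z = 53.16 kN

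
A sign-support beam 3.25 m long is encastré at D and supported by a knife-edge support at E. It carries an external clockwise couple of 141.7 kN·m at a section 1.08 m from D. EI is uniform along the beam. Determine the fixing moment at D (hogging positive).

M_D = 23.91 kN·m

Choose R_E as the redundant. The primary structure is the cantilever fixed at D.
Deflection at E on the released cantilever, summing each load's contribution:
  clockwise couple 141.7 at a = 1.08: M₀a(2L − a)/(2EI) = 414.7/EI
Tip deflection under a unit load at E: L³/(3EI) = 11.44/EI.
Compatibility at E: δ_0 − R_E·δ_{EE} = 0, so R_E = 414.7/11.44 = 36.24 kN.
Moment equilibrium about D: M_D = Σ(load moments about D) − R_E·L = 141.7 − 36.24×3.25 = 23.91 kN·m.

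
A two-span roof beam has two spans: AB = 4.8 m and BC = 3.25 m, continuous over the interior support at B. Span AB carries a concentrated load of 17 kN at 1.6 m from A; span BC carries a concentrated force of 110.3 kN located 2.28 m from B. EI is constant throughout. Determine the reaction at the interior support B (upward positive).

Take M_B as the redundant. Released structure: two simple spans AB and BC with a hinge at B.
End slopes at the hinge B, treating each span as simply supported:
  span AB: point load 17 at a = 1.6: Pab(L + a)/(6LEI) = 19.34/EI
  span BC: point load 110.3 at a = 2.28: Pab(L + b)/(6LEI) = 52.79/EI
  relative rotation θ_0 = (19.34 + 52.79)/EI = 72.13/EI
A unit hogging moment at B produces rotation L₁/(3EI) + L₂/(3EI) = 2.683/EI.
Compatibility: M_B·(L₁+L₂)/(3EI) = θ_0, giving M_B = 26.88 kN·m (hogging).
Span AB, ΣM about A with M_B applied at B: R_B^{AB}·4.8 = 27.2 + 26.88, so R_B^{AB} = 11.27 kN and R_A = 17 − 11.27 = 5.733 kN.
Span BC, ΣM about C: R_B^{BC}·3.25 = 107 + 26.88, so R_B^{BC} = 41.19 kN and R_C = 110.3 − 41.19 = 69.11 kN.
R_B = 11.27 + 41.19 = 52.46 kN.

R_B = 52.46 kN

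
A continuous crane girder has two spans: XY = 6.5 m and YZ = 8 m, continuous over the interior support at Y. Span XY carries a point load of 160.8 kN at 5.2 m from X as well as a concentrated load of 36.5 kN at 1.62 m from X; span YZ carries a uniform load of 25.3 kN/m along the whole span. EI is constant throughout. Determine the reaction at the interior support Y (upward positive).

Insert a hinge at Y; M_Y is the redundant, and each span becomes simply supported.
Discontinuity in slope at Y on the released structure — sum the simple-span end rotations:
  span XY: point load 160.8 at a = 5.2: Pab(L + a)/(6LEI) = 326.1/EI
  span XY: point load 36.5 at a = 1.62: Pab(L + a)/(6LEI) = 60.08/EI
  span YZ: UDL 25.3: wL³/(24EI) = 539.7/EI
  relative rotation θ_0 = (386.2 + 539.7)/EI = 925.9/EI
A unit hogging moment at Y produces rotation L₁/(3EI) + L₂/(3EI) = 4.833/EI.
Slope continuity at Y: θ_0 = M_Y·4.833/EI, so M_Y = 925.9/4.833 = 191.6 kN·m (hogging).
Span XY, ΣM about X with M_Y applied at Y: R_Y^{XY}·6.5 = 895.3 + 191.6, so R_Y^{XY} = 167.2 kN and R_X = 197.3 − 167.2 = 30.09 kN.
Span YZ, ΣM about Z: R_Y^{YZ}·8 = 809.6 + 191.6, so R_Y^{YZ} = 125.1 kN and R_Z = 202.4 − 125.1 = 77.25 kN.
R_Y = 167.2 + 125.1 = 292.4 kN.

R_Y = 292.4 kN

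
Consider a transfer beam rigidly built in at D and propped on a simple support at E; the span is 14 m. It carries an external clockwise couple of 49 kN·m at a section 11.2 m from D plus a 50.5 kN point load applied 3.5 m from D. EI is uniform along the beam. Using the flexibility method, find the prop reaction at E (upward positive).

Remove the prop at E; the released (primary) structure is a cantilever built in at D.
Primary-structure tip deflection at E by superposition:
  clockwise couple 49 at a = 11.2: M₀a(2L − a)/(2EI) = 4610/EI
  point load 50.5 at a = 3.5: Pa²(3L − a)/(6EI) = 3970/EI
  δ_0 = 8579/EI
Flexibility coefficient — unit upward force at E: δ_{EE} = L³/(3EI) = 914.7/EI.
The prop prevents deflection at E: R_E = δ_0/δ_{EE} = 8579/914.7 = 9.38 kN.

R_E = 9.38 kN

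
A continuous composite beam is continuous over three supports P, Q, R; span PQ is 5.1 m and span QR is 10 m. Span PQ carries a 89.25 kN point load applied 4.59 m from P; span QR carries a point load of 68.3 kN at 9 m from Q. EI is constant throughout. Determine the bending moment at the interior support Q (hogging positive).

Take M_Q as the redundant. Released structure: two simple spans PQ and QR with a hinge at Q.
Rotations at Q on the released spans (each span's end-slope, ×1/EI):
  span PQ: point load 89.25 at a = 4.59: Pab(L + a)/(6LEI) = 66.16/EI
  span QR: point load 68.3 at a = 9: Pab(L + b)/(6LEI) = 112.7/EI
  relative rotation θ_0 = (66.16 + 112.7)/EI = 178.9/EI
A unit hogging moment at Q produces rotation L₁/(3EI) + L₂/(3EI) = 5.033/EI.
Compatibility: M_Q·(L₁+L₂)/(3EI) = θ_0, giving M_Q = 35.53 kN·m (hogging).

M_Q = 35.53 kN·m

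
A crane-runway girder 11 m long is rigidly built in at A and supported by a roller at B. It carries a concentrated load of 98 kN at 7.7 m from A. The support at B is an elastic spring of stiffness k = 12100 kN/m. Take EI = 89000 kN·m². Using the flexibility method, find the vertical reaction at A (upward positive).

Choose R_B as the redundant. The primary structure is the cantilever fixed at A.
Downward deflection at the released point B due to the loads:
  point load 98 at a = 7.7: Pa²(3L − a)/(6EI) = 24501/EI
Flexibility coefficient — unit upward force at B: δ_{BB} = L³/(3EI) = 443.7/EI.
With EI = 89000 kN·m²: δ_0 = 0.27529 m and δ_{BB} = 0.004985 m/kN.
Compatibility — the spring shortens by R_B/k under the reaction it provides: δ_0 − R_B·δ_{BB} = R_B/k. With 1/k = 0.000083 m/kN, R_B = δ_0 / (δ_{BB} + 1/k) = 0.27529 / (0.004985 + 0.000083) = 54.32 kN.
Vertical equilibrium: R_A = ΣP − R_B = 98 − 54.32 = 43.68 kN.

R_A = 43.68 kN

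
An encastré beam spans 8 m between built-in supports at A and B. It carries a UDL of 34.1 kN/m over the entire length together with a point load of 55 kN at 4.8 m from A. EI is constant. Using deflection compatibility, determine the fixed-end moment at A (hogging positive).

M_A = 224.1 kN·m

Take the two fixed-end moments M_A, M_B as redundants; the released structure is the simple span AB.
Simple-span end rotations at A and B under the given loads:
  at A: UDL 34.1: wL³/(24EI) = 727.5/EI
  at B: UDL 34.1: wL³/(24EI) = 727.5/EI
  at A: point load 55 at a = 4.8: Pab(L + b)/(6LEI) = 197.1/EI
  at B: point load 55 at a = 4.8: Pab(L + a)/(6LEI) = 225.3/EI
  θ_A0 = 924.6/EI,  θ_B0 = 952.7/EI
Flexibility coefficients: a unit moment at one end gives L/(3EI) there and L/(6EI) at the far end, so f₁₁ = f₂₂ = 2.667/EI and f₁₂ = f₂₁ = 1.333/EI.
Compatibility — zero rotation at each built-in end:
  2.667 M_A + 1.333 M_B = 924.6
  1.333 M_A + 2.667 M_B = 952.7
Solving the pair gives M_A = 224.1 kN·m and M_B = 245.2 kN·m (hogging).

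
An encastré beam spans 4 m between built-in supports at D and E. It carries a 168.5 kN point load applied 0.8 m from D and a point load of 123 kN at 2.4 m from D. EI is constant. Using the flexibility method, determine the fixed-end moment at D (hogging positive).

Release both end moments; the primary structure is a simply-supported span DE with redundants M_D and M_E.
Simple-span end rotations at D and E under the given loads:
  at D: point load 168.5 at a = 0.8: Pab(L + b)/(6LEI) = 129.4/EI
  at E: point load 168.5 at a = 0.8: Pab(L + a)/(6LEI) = 86.27/EI
  at D: point load 123 at a = 2.4: Pab(L + b)/(6LEI) = 110.2/EI
  at E: point load 123 at a = 2.4: Pab(L + a)/(6LEI) = 126/EI
  θ_D0 = 239.6/EI,  θ_E0 = 212.2/EI
Flexibility coefficients: a unit moment at one end gives L/(3EI) there and L/(6EI) at the far end, so f₁₁ = f₂₂ = 1.333/EI and f₁₂ = f₂₁ = 0.6667/EI.
Compatibility — zero rotation at each built-in end:
  1.333 M_D + 0.6667 M_E = 239.6
  0.6667 M_D + 1.333 M_E = 212.2
Solving the pair gives M_D = 133.5 kN·m and M_E = 92.42 kN·m (hogging).

M_D = 133.5 kN·m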